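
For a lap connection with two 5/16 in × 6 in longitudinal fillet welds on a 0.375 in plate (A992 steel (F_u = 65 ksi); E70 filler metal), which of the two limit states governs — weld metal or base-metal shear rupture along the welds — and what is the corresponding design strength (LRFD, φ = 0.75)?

φR_n ≈ 83.5 kips (weld metal governs)

E70XX → F_EXX = 70 ksi.
t_e = 0.707 × 0.3125 = 0.2209 in; L = 12 in.
Weld metal: φR_n = 0.75 × 0.6 × 70 × 0.2209 × 12 = 83.51 kips.
Base metal (shear rupture): φR_n = 0.75 × 0.6 × 65 × 0.375 × 12 = 131.6 kips.
Governing: weld metal.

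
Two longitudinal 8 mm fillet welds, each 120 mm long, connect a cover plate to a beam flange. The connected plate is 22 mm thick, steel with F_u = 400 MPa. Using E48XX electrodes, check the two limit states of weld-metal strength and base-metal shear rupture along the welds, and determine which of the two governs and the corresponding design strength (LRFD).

φR_n ≈ 293 kN (weld metal governs)

E48XX → F_EXX = 480 MPa.
t_e = 0.707 × 8 = 5.656 mm; L = 240 mm.
Weld metal: φR_n = 0.75 × 0.6 × 480 × 5.656 × 240 × 10⁻³ = 293.2 kN.
Base metal (shear rupture): φR_n = 0.75 × 0.6 × 400 × 22 × 240 × 10⁻³ = 950.4 kN.
Governing: weld metal.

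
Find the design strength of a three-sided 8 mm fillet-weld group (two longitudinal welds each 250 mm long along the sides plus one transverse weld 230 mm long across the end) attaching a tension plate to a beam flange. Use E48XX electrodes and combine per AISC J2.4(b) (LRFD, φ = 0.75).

E48XX → F_EXX = 480 MPa.
t_e = 0.707 × 8 = 5.656 mm.
R_nwl = 0.6 × 480 × 5.656 × 500 × 10⁻³ = 814.5 kN (longitudinal, 2 welds).
R_nwt = 0.6 × 480 × 5.656 × 230 × 10⁻³ = 374.7 kN (transverse, base value).
(i) R_nwl + R_nwt = 1189 kN; (ii) 0.85 R_nwl + 1.5 R_nwt = 1254 kN.
R_n = max = 1254 kN [governs: (ii)]; φR_n = 940.7 kN.

φR_n ≈ 941 kN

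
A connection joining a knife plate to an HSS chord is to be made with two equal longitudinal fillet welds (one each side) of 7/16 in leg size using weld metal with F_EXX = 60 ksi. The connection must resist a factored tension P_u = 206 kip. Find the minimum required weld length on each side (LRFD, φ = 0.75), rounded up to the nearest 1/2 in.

L = 12.5 in on each side

Throat t_e = 0.707 × 0.4375 = 0.3093 in.
φr_n = 0.75 × 0.6 × 60 × 0.3093 = 8.351 kip/in.
L_req = P_u / φr_n = 206 / 8.351 = 24.67 in total.
Per side: 24.67 / 2 = 12.33 in.
Round up → use L = 12.5 in on each side.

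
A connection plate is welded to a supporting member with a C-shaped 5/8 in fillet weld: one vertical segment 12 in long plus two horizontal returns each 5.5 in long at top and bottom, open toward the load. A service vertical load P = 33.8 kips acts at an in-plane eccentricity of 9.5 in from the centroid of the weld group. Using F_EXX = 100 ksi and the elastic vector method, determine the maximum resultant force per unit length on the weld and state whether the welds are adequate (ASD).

Total weld length L_w = 23 in. Treat welds as unit-width lines.
Centroid: x̄ = 2×5.5×2.75 / 23 = 1.315 in from the vertical weld.
Polar moment about centroid: J = I_x + I_y = [12³/12 + 2×5.5×6²] + [12×1.315² + 2(5.5³/12 + 5.5×1.435²)] = 611.1 in³.
Direct shear f_v = P/L_w = 33.8 / 23 = 1.47 kip/in (vertical).
Torsion M = P·e = 33.8 × 9.5 = 321.1 kip·in.
Critical point at (x, y) = (4.185, 6) from centroid. f_tx = M·y/J = 3.153 kip/in; f_ty = M·x/J = 2.199 kip/in.
Resultant f_max = √[f_tx² + (f_v + f_ty)²] = √[3.153² + (1.47 + 2.199)²] = 4.837 kip/in.
Capacity per unit length: r_n/Ω = (1/2.0) × 0.6 × 100 × (0.707 × 0.625) = 13.26 kip/in.
4.837 ≤ 13.26 → adequate.

f_max ≈ 4.84 kip/in; adequate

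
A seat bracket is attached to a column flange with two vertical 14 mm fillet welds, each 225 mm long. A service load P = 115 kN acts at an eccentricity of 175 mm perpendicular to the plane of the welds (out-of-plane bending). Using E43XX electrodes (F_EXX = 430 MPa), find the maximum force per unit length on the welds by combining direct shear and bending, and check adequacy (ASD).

f_max ≈ 1220 N/mm; adequate

L_w = 2 × 225 = 450 mm; section modulus (unit throat) S = 2 × L²/6 = 16880 mm².
Direct shear f_v = P/L_w = 115×10³/450 = 255.6 N/mm.
Moment M = P × e = 115×10³ × 175 = 20125000 N·mm; bending f_b = M/S = 1193 N/mm.
f_max = √(f_v² + f_b²) = √(255.6² + 1193²) = 1220 N/mm.
r_n/Ω = (1/2.0) × 0.6 × 430 × (0.707 × 14) = 1277 N/mm → adequate.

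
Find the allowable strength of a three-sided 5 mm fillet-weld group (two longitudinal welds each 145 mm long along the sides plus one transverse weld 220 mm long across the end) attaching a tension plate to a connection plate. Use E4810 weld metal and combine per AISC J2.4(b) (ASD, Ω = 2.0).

E48XX → F_EXX = 480 MPa.
t_e = 0.707 × 5 = 3.535 mm.
R_nwl = 0.6 × 480 × 3.535 × 290 × 10⁻³ = 295.2 kN (longitudinal, 2 welds).
R_nwt = 0.6 × 480 × 3.535 × 220 × 10⁻³ = 224 kN (transverse, base value).
(i) R_nwl + R_nwt = 519.2 kN; (ii) 0.85 R_nwl + 1.5 R_nwt = 586.9 kN.
R_n = max = 586.9 kN [governs: (ii)]; R_n/Ω = 293.5 kN.

R_n/Ω ≈ 293 kN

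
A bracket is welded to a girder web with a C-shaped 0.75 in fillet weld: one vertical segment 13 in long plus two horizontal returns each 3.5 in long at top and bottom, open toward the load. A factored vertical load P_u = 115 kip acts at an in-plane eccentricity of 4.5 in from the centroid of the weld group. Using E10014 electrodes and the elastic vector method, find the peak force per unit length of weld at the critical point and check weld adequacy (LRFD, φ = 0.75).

E100XX → F_EXX = 100 ksi.
Total weld length L_w = 20 in. Treat welds as unit-width lines.
Centroid: x̄ = 2×3.5×1.75 / 20 = 0.6125 in from the vertical weld.
Polar moment about centroid: J = I_x + I_y = [13³/12 + 2×3.5×6.5²] + [13×0.6125² + 2(3.5³/12 + 3.5×1.137²)] = 499.9 in³.
Direct shear f_v = P/L_w = 115 / 20 = 5.75 kip/in (vertical).
Torsion M = P·e = 115 × 4.5 = 517.5 kip·in.
Critical point at (x, y) = (2.888, 6.5) from centroid. f_tx = M·y/J = 6.729 kip/in; f_ty = M·x/J = 2.989 kip/in.
Resultant f_max = √[f_tx² + (f_v + f_ty)²] = √[6.729² + (5.75 + 2.989)²] = 11.03 kip/in.
Capacity per unit length: φr_n = 0.75 × 0.6 × 100 × (0.707 × 0.75) = 23.86 kip/in.
11.03 ≤ 23.86 → adequate.

f_max ≈ 11 kip/in; adequate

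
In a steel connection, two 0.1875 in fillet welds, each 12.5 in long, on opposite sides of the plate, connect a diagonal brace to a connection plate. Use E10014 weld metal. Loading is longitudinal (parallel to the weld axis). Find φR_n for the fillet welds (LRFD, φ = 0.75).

E100XX → F_EXX = 100 ksi.
Effective throat t_e = 0.707 × 0.1875 = 0.1326 in.
Total length L = 25 in; A_we = 0.1326 × 25 = 3.314 in².
F_nw = 0.6 F_EXX = 0.6 × 100 = 60 ksi.
φR_n = 0.75 × 60 × 3.314 = 149.1 kip.

φR_n ≈ 149 kip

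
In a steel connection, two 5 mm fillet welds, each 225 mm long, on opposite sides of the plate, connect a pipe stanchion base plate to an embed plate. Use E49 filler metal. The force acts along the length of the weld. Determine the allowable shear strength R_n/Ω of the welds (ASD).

R_n/Ω ≈ 234 kN

E49XX → F_EXX = 490 MPa.
Effective throat t_e = 0.707 × 5 = 3.535 mm.
Total length L = 450 mm; A_we = 3.535 × 450 = 1591 mm².
F_nw = 0.6 F_EXX = 0.6 × 490 = 294 MPa.
R_n = 294 × 1591 × 10⁻³ = 467.7 kN; R_n/Ω = 467.7/2.0 = 233.8 kN.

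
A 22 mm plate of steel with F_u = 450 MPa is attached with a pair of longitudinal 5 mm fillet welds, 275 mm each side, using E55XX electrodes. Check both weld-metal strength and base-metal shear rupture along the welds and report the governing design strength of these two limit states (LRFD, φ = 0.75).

E55XX → F_EXX = 550 MPa.
t_e = 0.707 × 5 = 3.535 mm; L = 550 mm.
Weld metal: φR_n = 0.75 × 0.6 × 550 × 3.535 × 550 × 10⁻³ = 481.2 kN.
Base metal (shear rupture): φR_n = 0.75 × 0.6 × 450 × 22 × 550 × 10⁻³ = 2450 kN.
Governing: weld metal.

φR_n ≈ 481 kN (weld metal governs)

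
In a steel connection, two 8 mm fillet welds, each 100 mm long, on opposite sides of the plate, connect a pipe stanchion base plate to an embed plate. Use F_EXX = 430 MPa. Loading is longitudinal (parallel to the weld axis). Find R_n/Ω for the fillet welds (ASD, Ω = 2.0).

Effective throat t_e = 0.707 × 8 = 5.656 mm.
Total length L = 200 mm; A_we = 5.656 × 200 = 1131 mm².
F_nw = 0.6 F_EXX = 0.6 × 430 = 258 MPa.
R_n = 258 × 1131 × 10⁻³ = 291.8 kN; R_n/Ω = 291.8/2.0 = 145.9 kN.

R_n/Ω ≈ 146 kN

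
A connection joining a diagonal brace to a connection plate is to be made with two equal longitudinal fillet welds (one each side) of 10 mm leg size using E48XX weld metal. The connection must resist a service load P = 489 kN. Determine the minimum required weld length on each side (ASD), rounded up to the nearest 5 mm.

E48XX → F_EXX = 480 MPa.
Throat t_e = 0.707 × 10 = 7.07 mm.
r_n/Ω = (0.6 × 480 × 7.07) / 2.0 = 1018 N/mm = 1.018 kN/mm.
L_req = P / (r_n/Ω) = 489 / 1.018 = 480.3 mm total.
Per side: 480.3 / 2 = 240.2 mm.
Round up → use L = 245 mm on each side.

L = 245 mm on each side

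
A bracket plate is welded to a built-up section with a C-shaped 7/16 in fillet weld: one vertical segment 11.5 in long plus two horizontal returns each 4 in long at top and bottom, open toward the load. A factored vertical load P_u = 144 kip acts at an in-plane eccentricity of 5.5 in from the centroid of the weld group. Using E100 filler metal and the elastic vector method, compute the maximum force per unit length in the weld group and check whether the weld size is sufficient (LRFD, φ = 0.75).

E100XX → F_EXX = 100 ksi.
Total weld length L_w = 19.5 in. Treat welds as unit-width lines.
Centroid: x̄ = 2×4×2 / 19.5 = 0.8205 in from the vertical weld.
Polar moment about centroid: J = I_x + I_y = [11.5³/12 + 2×4×5.75²] + [11.5×0.8205² + 2(4³/12 + 4×1.179²)] = 420.8 in³.
Direct shear f_v = P/L_w = 144 / 19.5 = 7.385 kip/in (vertical).
Torsion M = P·e = 144 × 5.5 = 792 kip·in.
Critical point at (x, y) = (3.179, 5.75) from centroid. f_tx = M·y/J = 10.82 kip/in; f_ty = M·x/J = 5.985 kip/in.
Resultant f_max = √[f_tx² + (f_v + f_ty)²] = √[10.82² + (7.385 + 5.985)²] = 17.2 kip/in.
Capacity per unit length: φr_n = 0.75 × 0.6 × 100 × (0.707 × 0.4375) = 13.92 kip/in.
17.2 > 13.92 → NOT adequate.

f_max ≈ 17.2 kip/in; NOT adequate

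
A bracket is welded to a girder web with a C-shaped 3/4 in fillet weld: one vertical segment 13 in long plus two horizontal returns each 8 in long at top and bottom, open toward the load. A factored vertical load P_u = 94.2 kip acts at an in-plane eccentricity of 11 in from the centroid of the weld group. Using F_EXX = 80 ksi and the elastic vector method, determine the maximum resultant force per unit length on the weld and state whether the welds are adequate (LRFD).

Total weld length L_w = 29 in. Treat welds as unit-width lines.
Centroid: x̄ = 2×8×4 / 29 = 2.207 in from the vertical weld.
Polar moment about centroid: J = I_x + I_y = [13³/12 + 2×8×6.5²] + [13×2.207² + 2(8³/12 + 8×1.793²)] = 1059 in³.
Direct shear f_v = P/L_w = 94.2 / 29 = 3.248 kip/in (vertical).
Torsion M = P·e = 94.2 × 11 = 1036.2 kip·in.
Critical point at (x, y) = (5.793, 6.5) from centroid. f_tx = M·y/J = 6.359 kip/in; f_ty = M·x/J = 5.667 kip/in.
Resultant f_max = √[f_tx² + (f_v + f_ty)²] = √[6.359² + (3.248 + 5.667)²] = 10.95 kip/in.
Capacity per unit length: φr_n = 0.75 × 0.6 × 80 × (0.707 × 0.75) = 19.09 kip/in.
10.95 ≤ 19.09 → adequate.

f_max ≈ 11 kip/in; adequate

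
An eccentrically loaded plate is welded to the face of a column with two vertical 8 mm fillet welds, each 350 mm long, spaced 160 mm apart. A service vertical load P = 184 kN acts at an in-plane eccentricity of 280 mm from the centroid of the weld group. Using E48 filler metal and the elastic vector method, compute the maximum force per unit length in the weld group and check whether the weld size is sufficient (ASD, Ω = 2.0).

f_max ≈ 991 N/mm; NOT adequate

E48XX → F_EXX = 480 MPa.
Total weld length L_w = 700 mm. Treat welds as unit-width lines.
Polar moment about centroid: J = 2[d³/12 + d(b/2)²] = 2[350³/12 + 350×80²] = 11630000 mm³.
Direct shear f_v = P/L_w = 184×10³ / 700 = 262.9 N/mm (vertical).
Torsion M = P·e = 184×10³ × 280 = 51520000 N·mm.
Critical point at (x, y) = (80, 175) from centroid. f_tx = M·y/J = 775.5 N/mm; f_ty = M·x/J = 354.5 N/mm.
Resultant f_max = √[f_tx² + (f_v + f_ty)²] = √[775.5² + (262.9 + 354.5)²] = 991.3 N/mm.
Capacity per unit length: r_n/Ω = (1/2.0) × 0.6 × 480 × (0.707 × 8) = 814.5 N/mm.
991.3 > 814.5 → NOT adequate.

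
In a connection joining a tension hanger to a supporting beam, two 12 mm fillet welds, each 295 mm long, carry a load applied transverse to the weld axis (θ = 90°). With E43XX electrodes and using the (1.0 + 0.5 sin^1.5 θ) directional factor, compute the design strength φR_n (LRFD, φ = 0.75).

E43XX → F_EXX = 430 MPa.
t_e = 0.707 × 12 = 8.484 mm; A_we = 8.484 × 590 = 5006 mm².
Directional factor: 1.0 + 0.5 sin^1.5(90°) = 1.5.
F_nw = 0.6 × 430 × 1.5 = 387 MPa.
φR_n = 0.75 × 387 × 5006 × 10⁻³ = 1453 kN.

φR_n ≈ 1450 kN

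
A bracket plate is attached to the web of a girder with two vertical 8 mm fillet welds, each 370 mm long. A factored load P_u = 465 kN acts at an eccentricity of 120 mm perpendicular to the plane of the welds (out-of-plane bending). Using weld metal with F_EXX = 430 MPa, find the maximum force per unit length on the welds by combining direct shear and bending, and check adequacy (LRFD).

f_max ≈ 1370 N/mm; NOT adequate

L_w = 2 × 370 = 740 mm; section modulus (unit throat) S = 2 × L²/6 = 45630 mm².
Direct shear f_v = P/L_w = 465×10³/740 = 628.4 N/mm.
Moment M = P × e = 465×10³ × 120 = 55800000 N·mm; bending f_b = M/S = 1223 N/mm.
f_max = √(f_v² + f_b²) = √(628.4² + 1223²) = 1375 N/mm.
φr_n = 0.75 × 0.6 × 430 × (0.707 × 8) = 1094 N/mm → NOT adequate.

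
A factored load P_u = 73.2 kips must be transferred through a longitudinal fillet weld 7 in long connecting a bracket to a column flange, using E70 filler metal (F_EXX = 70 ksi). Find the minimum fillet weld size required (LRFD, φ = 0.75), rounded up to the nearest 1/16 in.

w = 1/2 in

Total weld length L = 7 in.
Required throat t_e = P_u / (φ × 0.6 F_EXX × L) = 73.2 / (0.75 × 0.6 × 70 × 7) = 0.332 in.
Required leg w = t_e / 0.707 = 0.4696 in → use 1/2 in.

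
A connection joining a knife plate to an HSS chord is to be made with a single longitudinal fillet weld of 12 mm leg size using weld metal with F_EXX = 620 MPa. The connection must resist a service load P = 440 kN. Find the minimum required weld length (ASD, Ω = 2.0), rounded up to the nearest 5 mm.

L = 280 mm

Throat t_e = 0.707 × 12 = 8.484 mm.
r_n/Ω = (0.6 × 620 × 8.484) / 2.0 = 1578 N/mm = 1.578 kN/mm.
L_req = P / (r_n/Ω) = 440 / 1.578 = 278.8 mm total.
Round up → use L = 280 mm.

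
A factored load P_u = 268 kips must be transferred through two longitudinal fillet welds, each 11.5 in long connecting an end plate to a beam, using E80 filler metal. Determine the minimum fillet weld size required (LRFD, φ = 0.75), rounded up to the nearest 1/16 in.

w = 1/2 in

E80XX → F_EXX = 80 ksi.
Total weld length L = 23 in.
Required throat t_e = P_u / (φ × 0.6 F_EXX × L) = 268 / (0.75 × 0.6 × 80 × 23) = 0.3237 in.
Required leg w = t_e / 0.707 = 0.4578 in → use 1/2 in.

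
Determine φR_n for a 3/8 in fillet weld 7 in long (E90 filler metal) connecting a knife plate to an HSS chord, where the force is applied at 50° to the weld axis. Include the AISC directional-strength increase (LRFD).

φR_n ≈ 100 kip

E90XX → F_EXX = 90 ksi.
t_e = 0.707 × 0.375 = 0.2651 in; A_we = 0.2651 × 7 = 1.856 in².
Directional factor: 1.0 + 0.5 sin^1.5(50°) = 1.335.
F_nw = 0.6 × 90 × 1.335 = 72.1 ksi.
φR_n = 0.75 × 72.1 × 1.856 = 100.4 kip.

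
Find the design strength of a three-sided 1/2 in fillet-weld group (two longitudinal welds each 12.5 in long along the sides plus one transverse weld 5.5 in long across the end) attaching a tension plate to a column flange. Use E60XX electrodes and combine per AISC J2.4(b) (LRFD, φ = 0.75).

φR_n ≈ 291 kips

E60XX → F_EXX = 60 ksi.
t_e = 0.707 × 0.5 = 0.3535 in.
R_nwl = 0.6 × 60 × 0.3535 × 25 = 318.1 kips (longitudinal, 2 welds).
R_nwt = 0.6 × 60 × 0.3535 × 5.5 = 69.99 kips (transverse, base value).
(i) R_nwl + R_nwt = 388.1 kips; (ii) 0.85 R_nwl + 1.5 R_nwt = 375.4 kips.
R_n = max = 388.1 kips [governs: (i)]; φR_n = 291.1 kips.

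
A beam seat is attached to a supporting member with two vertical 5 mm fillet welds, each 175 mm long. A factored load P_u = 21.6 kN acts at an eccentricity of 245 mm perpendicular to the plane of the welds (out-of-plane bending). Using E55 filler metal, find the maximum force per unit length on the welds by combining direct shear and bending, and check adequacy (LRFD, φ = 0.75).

E55XX → F_EXX = 550 MPa.
L_w = 2 × 175 = 350 mm; section modulus (unit throat) S = 2 × L²/6 = 10210 mm².
Direct shear f_v = P/L_w = 21.6×10³/350 = 61.71 N/mm.
Moment M = P × e = 21.6×10³ × 245 = 5292000 N·mm; bending f_b = M/S = 518.4 N/mm.
f_max = √(f_v² + f_b²) = √(61.71² + 518.4²) = 522.1 N/mm.
φr_n = 0.75 × 0.6 × 550 × (0.707 × 5) = 874.9 N/mm → adequate.

f_max ≈ 522 N/mm; adequate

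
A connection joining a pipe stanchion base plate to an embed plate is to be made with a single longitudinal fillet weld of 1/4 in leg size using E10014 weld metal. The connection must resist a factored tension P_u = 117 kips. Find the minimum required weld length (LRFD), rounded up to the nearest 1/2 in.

L = 15 in

E100XX → F_EXX = 100 ksi.
Throat t_e = 0.707 × 0.25 = 0.1767 in.
φr_n = 0.75 × 0.6 × 100 × 0.1767 = 7.954 kips/in.
L_req = P_u / φr_n = 117 / 7.954 = 14.71 in total.
Round up → use L = 15 in.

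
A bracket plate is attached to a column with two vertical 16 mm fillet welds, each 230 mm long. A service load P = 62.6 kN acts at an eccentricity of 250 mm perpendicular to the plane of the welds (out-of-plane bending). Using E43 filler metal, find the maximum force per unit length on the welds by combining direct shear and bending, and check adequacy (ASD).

E43XX → F_EXX = 430 MPa.
L_w = 2 × 230 = 460 mm; section modulus (unit throat) S = 2 × L²/6 = 17630 mm².
Direct shear f_v = P/L_w = 62.6×10³/460 = 136.1 N/mm.
Moment M = P × e = 62.6×10³ × 250 = 15650000 N·mm; bending f_b = M/S = 887.5 N/mm.
f_max = √(f_v² + f_b²) = √(136.1² + 887.5²) = 897.9 N/mm.
r_n/Ω = (1/2.0) × 0.6 × 430 × (0.707 × 16) = 1459 N/mm → adequate.

f_max ≈ 898 N/mm; adequate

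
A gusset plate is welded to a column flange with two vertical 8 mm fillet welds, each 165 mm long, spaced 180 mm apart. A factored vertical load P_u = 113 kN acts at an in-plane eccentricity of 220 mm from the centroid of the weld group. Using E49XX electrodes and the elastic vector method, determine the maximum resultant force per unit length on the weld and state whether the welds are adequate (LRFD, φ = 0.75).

f_max ≈ 1160 N/mm; adequate

E49XX → F_EXX = 490 MPa.
Total weld length L_w = 330 mm. Treat welds as unit-width lines.
Polar moment about centroid: J = 2[d³/12 + d(b/2)²] = 2[165³/12 + 165×90²] = 3422000 mm³.
Direct shear f_v = P/L_w = 113×10³ / 330 = 342.4 N/mm (vertical).
Torsion M = P·e = 113×10³ × 220 = 24860000 N·mm.
Critical point at (x, y) = (90, 82.5) from centroid. f_tx = M·y/J = 599.4 N/mm; f_ty = M·x/J = 653.9 N/mm.
Resultant f_max = √[f_tx² + (f_v + f_ty)²] = √[599.4² + (342.4 + 653.9)²] = 1163 N/mm.
Capacity per unit length: φr_n = 0.75 × 0.6 × 490 × (0.707 × 8) = 1247 N/mm.
1163 ≤ 1247 → adequate.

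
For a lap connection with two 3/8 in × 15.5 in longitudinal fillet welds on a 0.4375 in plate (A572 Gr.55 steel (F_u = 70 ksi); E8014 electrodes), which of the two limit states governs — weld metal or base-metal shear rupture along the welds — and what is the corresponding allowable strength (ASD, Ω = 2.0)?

E80XX → F_EXX = 80 ksi.
t_e = 0.707 × 0.375 = 0.2651 in; L = 31 in.
Weld metal: R_n/Ω = (1/2.0) × 0.6 × 80 × 0.2651 × 31 = 197.3 kip.
Base metal (shear rupture): R_n/Ω = (1/2.0) × 0.6 × 70 × 0.4375 × 31 = 284.8 kip.
Governing: weld metal.

R_n/Ω ≈ 197 kip (weld metal governs)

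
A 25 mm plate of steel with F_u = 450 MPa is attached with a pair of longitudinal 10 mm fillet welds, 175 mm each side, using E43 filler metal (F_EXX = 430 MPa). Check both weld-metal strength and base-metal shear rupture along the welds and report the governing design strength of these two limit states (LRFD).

φR_n ≈ 479 kN (weld metal governs)

t_e = 0.707 × 10 = 7.07 mm; L = 350 mm.
Weld metal: φR_n = 0.75 × 0.6 × 430 × 7.07 × 350 × 10⁻³ = 478.8 kN.
Base metal (shear rupture): φR_n = 0.75 × 0.6 × 450 × 25 × 350 × 10⁻³ = 1772 kN.
Governing: weld metal.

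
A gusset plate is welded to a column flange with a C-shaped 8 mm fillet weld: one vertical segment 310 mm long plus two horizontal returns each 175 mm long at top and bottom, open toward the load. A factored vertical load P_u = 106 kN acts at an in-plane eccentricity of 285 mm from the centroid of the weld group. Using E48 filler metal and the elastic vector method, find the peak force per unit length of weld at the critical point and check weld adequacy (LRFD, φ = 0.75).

f_max ≈ 582 N/mm; adequate

E48XX → F_EXX = 480 MPa.
Total weld length L_w = 660 mm. Treat welds as unit-width lines.
Centroid: x̄ = 2×175×87.5 / 660 = 46.4 mm from the vertical weld.
Polar moment about centroid: J = I_x + I_y = [310³/12 + 2×175×155²] + [310×46.4² + 2(175³/12 + 175×41.1²)] = 13040000 mm³.
Direct shear f_v = P/L_w = 106×10³ / 660 = 160.6 N/mm (vertical).
Torsion M = P·e = 106×10³ × 285 = 30210000 N·mm.
Critical point at (x, y) = (128.6, 155) from centroid. f_tx = M·y/J = 359 N/mm; f_ty = M·x/J = 297.9 N/mm.
Resultant f_max = √[f_tx² + (f_v + f_ty)²] = √[359² + (160.6 + 297.9)²] = 582.3 N/mm.
Capacity per unit length: φr_n = 0.75 × 0.6 × 480 × (0.707 × 8) = 1222 N/mm.
582.3 ≤ 1222 → adequate.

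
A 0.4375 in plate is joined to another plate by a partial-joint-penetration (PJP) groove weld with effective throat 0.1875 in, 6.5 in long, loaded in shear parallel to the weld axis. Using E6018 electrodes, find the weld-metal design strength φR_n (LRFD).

E60XX → F_EXX = 60 ksi.
Effective throat (given) t_e = 0.1875 in.
A_we = 0.1875 × 6.5 = 1.219 in².
F_nw = 0.6 F_EXX = 36 ksi.
φR_n = 0.75 × 36 × 1.219 = 32.91 kips.

φR_n ≈ 32.9 kips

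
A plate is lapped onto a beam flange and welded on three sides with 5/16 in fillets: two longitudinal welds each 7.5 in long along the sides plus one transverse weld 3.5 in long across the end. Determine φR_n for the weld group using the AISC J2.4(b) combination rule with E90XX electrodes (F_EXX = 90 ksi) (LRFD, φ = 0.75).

t_e = 0.707 × 0.3125 = 0.2209 in.
R_nwl = 0.6 × 90 × 0.2209 × 15 = 179 kips (longitudinal, 2 welds).
R_nwt = 0.6 × 90 × 0.2209 × 3.5 = 41.76 kips (transverse, base value).
(i) R_nwl + R_nwt = 220.7 kips; (ii) 0.85 R_nwl + 1.5 R_nwt = 214.8 kips.
R_n = max = 220.7 kips [governs: (i)]; φR_n = 165.5 kips.

φR_n ≈ 166 kips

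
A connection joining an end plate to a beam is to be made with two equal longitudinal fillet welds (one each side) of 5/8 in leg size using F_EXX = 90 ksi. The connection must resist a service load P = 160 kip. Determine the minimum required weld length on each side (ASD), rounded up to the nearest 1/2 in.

Throat t_e = 0.707 × 0.625 = 0.4419 in.
r_n/Ω = (0.6 × 90 × 0.4419) / 2.0 = 11.93 kip/in.
L_req = P / (r_n/Ω) = 160 / 11.93 = 13.41 in total.
Per side: 13.41 / 2 = 6.705 in.
Round up → use L = 7 in on each side.

L = 7 in on each side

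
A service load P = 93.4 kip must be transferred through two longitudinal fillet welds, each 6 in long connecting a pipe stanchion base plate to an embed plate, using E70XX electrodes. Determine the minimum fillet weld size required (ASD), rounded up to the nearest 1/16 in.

E70XX → F_EXX = 70 ksi.
Total weld length L = 12 in.
Required throat t_e = P × Ω / (0.6 F_EXX × L) = 93.4 × 2.0 / (0.6 × 70 × 12) = 0.3706 in.
Required leg w = t_e / 0.707 = 0.5242 in → use 9/16 in.

w = 9/16 in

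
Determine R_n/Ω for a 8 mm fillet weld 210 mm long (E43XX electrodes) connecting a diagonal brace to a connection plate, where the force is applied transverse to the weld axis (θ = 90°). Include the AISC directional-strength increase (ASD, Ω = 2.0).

E43XX → F_EXX = 430 MPa.
t_e = 0.707 × 8 = 5.656 mm; A_we = 5.656 × 210 = 1188 mm².
Directional factor: 1.0 + 0.5 sin^1.5(90°) = 1.5.
F_nw = 0.6 × 430 × 1.5 = 387 MPa.
R_n/Ω = (387 × 1188) / 2.0 × 10⁻³ = 229.8 kN.

R_n/Ω ≈ 230 kN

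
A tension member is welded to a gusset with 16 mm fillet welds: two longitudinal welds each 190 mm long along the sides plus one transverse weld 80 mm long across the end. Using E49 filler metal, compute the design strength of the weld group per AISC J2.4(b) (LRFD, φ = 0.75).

E49XX → F_EXX = 490 MPa.
t_e = 0.707 × 16 = 11.31 mm.
R_nwl = 0.6 × 490 × 11.31 × 380 × 10⁻³ = 1264 kN (longitudinal, 2 welds).
R_nwt = 0.6 × 490 × 11.31 × 80 × 10⁻³ = 266.1 kN (transverse, base value).
(i) R_nwl + R_nwt = 1530 kN; (ii) 0.85 R_nwl + 1.5 R_nwt = 1473 kN.
R_n = max = 1530 kN [governs: (i)]; φR_n = 1147 kN.

φR_n ≈ 1150 kN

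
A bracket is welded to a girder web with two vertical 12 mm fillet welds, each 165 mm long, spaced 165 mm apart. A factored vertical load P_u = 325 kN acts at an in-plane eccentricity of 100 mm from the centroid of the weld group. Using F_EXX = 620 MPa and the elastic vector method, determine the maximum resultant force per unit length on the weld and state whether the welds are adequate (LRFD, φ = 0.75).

Total weld length L_w = 330 mm. Treat welds as unit-width lines.
Polar moment about centroid: J = 2[d³/12 + d(b/2)²] = 2[165³/12 + 165×82.5²] = 2995000 mm³.
Direct shear f_v = P/L_w = 325×10³ / 330 = 984.8 N/mm (vertical).
Torsion M = P·e = 325×10³ × 100 = 32500000 N·mm.
Critical point at (x, y) = (82.5, 82.5) from centroid. f_tx = M·y/J = 895.3 N/mm; f_ty = M·x/J = 895.3 N/mm.
Resultant f_max = √[f_tx² + (f_v + f_ty)²] = √[895.3² + (984.8 + 895.3)²] = 2082 N/mm.
Capacity per unit length: φr_n = 0.75 × 0.6 × 620 × (0.707 × 12) = 2367 N/mm.
2082 ≤ 2367 → adequate.

f_max ≈ 2080 N/mm; adequate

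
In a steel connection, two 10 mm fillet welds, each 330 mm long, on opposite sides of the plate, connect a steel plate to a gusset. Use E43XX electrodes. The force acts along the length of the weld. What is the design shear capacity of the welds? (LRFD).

E43XX → F_EXX = 430 MPa.
Effective throat t_e = 0.707 × 10 = 7.07 mm.
Total length L = 660 mm; A_we = 7.07 × 660 = 4666 mm².
F_nw = 0.6 F_EXX = 0.6 × 430 = 258 MPa.
φR_n = 0.75 × 258 × 4666 × 10⁻³ = 902.9 kN.

φR_n ≈ 903 kN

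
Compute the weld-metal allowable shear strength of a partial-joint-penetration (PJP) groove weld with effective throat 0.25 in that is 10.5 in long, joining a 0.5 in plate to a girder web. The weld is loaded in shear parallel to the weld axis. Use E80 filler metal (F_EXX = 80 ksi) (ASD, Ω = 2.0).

Effective throat (given) t_e = 0.25 in.
A_we = 0.25 × 10.5 = 2.625 in².
F_nw = 0.6 F_EXX = 48 ksi.
R_n/Ω = (48 × 2.625) / 2.0 = 63 kip.

R_n/Ω ≈ 63 kip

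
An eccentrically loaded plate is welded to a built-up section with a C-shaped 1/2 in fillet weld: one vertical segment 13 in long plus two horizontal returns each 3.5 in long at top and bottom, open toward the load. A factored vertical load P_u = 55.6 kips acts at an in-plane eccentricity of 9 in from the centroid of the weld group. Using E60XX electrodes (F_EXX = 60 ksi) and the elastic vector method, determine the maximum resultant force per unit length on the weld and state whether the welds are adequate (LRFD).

f_max ≈ 8.63 kip/in; adequate

Total weld length L_w = 20 in. Treat welds as unit-width lines.
Centroid: x̄ = 2×3.5×1.75 / 20 = 0.6125 in from the vertical weld.
Polar moment about centroid: J = I_x + I_y = [13³/12 + 2×3.5×6.5²] + [13×0.6125² + 2(3.5³/12 + 3.5×1.137²)] = 499.9 in³.
Direct shear f_v = P/L_w = 55.6 / 20 = 2.78 kip/in (vertical).
Torsion M = P·e = 55.6 × 9 = 500.4 kip·in.
Critical point at (x, y) = (2.888, 6.5) from centroid. f_tx = M·y/J = 6.506 kip/in; f_ty = M·x/J = 2.89 kip/in.
Resultant f_max = √[f_tx² + (f_v + f_ty)²] = √[6.506² + (2.78 + 2.89)²] = 8.63 kip/in.
Capacity per unit length: φr_n = 0.75 × 0.6 × 60 × (0.707 × 0.5) = 9.544 kip/in.
8.63 ≤ 9.544 → adequate.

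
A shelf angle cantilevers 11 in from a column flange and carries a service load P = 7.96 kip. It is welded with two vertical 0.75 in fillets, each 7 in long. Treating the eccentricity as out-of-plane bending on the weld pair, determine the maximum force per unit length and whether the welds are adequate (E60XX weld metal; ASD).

E60XX → F_EXX = 60 ksi.
L_w = 2 × 7 = 14 in; section modulus (unit throat) S = 2 × L²/6 = 16.33 in².
Direct shear f_v = P/L_w = 7.96/14 = 0.5686 kip/in.
Moment M = P × e = 7.96 × 11 = 87.56 kip·in; bending f_b = M/S = 5.361 kip/in.
f_max = √(f_v² + f_b²) = √(0.5686² + 5.361²) = 5.391 kip/in.
r_n/Ω = (1/2.0) × 0.6 × 60 × (0.707 × 0.75) = 9.544 kip/in → adequate.

f_max ≈ 5.39 kip/in; adequate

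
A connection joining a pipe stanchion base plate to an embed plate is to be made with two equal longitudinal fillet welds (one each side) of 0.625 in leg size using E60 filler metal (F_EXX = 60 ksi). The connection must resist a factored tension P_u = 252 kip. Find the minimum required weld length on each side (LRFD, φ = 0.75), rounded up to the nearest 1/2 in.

L = 11 in on each side

Throat t_e = 0.707 × 0.625 = 0.4419 in.
φr_n = 0.75 × 0.6 × 60 × 0.4419 = 11.93 kip/in.
L_req = P_u / φr_n = 252 / 11.93 = 21.12 in total.
Per side: 21.12 / 2 = 10.56 in.
Round up → use L = 11 in on each side.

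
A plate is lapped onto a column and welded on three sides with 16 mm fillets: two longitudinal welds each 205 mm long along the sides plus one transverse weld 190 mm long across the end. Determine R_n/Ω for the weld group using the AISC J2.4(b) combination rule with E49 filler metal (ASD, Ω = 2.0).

R_n/Ω ≈ 1050 kN

E49XX → F_EXX = 490 MPa.
t_e = 0.707 × 16 = 11.31 mm.
R_nwl = 0.6 × 490 × 11.31 × 410 × 10⁻³ = 1364 kN (longitudinal, 2 welds).
R_nwt = 0.6 × 490 × 11.31 × 190 × 10⁻³ = 631.9 kN (transverse, base value).
(i) R_nwl + R_nwt = 1995 kN; (ii) 0.85 R_nwl + 1.5 R_nwt = 2107 kN.
R_n = max = 2107 kN [governs: (ii)]; R_n/Ω = 1053 kN.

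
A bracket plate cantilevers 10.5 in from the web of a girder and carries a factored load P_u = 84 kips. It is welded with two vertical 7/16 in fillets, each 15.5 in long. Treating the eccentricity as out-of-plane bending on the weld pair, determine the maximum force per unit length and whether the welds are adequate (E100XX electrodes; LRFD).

E100XX → F_EXX = 100 ksi.
L_w = 2 × 15.5 = 31 in; section modulus (unit throat) S = 2 × L²/6 = 80.08 in².
Direct shear f_v = P/L_w = 84/31 = 2.71 kip/in.
Moment M = P × e = 84 × 10.5 = 882 kip·in; bending f_b = M/S = 11.01 kip/in.
f_max = √(f_v² + f_b²) = √(2.71² + 11.01²) = 11.34 kip/in.
φr_n = 0.75 × 0.6 × 100 × (0.707 × 0.4375) = 13.92 kip/in → adequate.

f_max ≈ 11.3 kip/in; adequate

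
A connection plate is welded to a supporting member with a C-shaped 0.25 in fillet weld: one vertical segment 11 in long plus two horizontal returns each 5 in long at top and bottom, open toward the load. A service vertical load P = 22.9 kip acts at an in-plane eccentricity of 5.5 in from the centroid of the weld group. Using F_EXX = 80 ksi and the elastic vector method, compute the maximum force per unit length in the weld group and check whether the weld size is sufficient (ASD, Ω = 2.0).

f_max ≈ 2.59 kip/in; adequate

Total weld length L_w = 21 in. Treat welds as unit-width lines.
Centroid: x̄ = 2×5×2.5 / 21 = 1.19 in from the vertical weld.
Polar moment about centroid: J = I_x + I_y = [11³/12 + 2×5×5.5²] + [11×1.19² + 2(5³/12 + 5×1.31²)] = 467 in³.
Direct shear f_v = P/L_w = 22.9 / 21 = 1.09 kip/in (vertical).
Torsion M = P·e = 22.9 × 5.5 = 125.95 kip·in.
Critical point at (x, y) = (3.81, 5.5) from centroid. f_tx = M·y/J = 1.483 kip/in; f_ty = M·x/J = 1.027 kip/in.
Resultant f_max = √[f_tx² + (f_v + f_ty)²] = √[1.483² + (1.09 + 1.027)²] = 2.586 kip/in.
Capacity per unit length: r_n/Ω = (1/2.0) × 0.6 × 80 × (0.707 × 0.25) = 4.242 kip/in.
2.586 ≤ 4.242 → adequate.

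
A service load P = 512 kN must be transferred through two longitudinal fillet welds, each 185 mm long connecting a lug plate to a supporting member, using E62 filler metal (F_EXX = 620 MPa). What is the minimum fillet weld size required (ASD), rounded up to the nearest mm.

w = 11 mm

Total weld length L = 370 mm.
Required throat t_e = P × Ω / (0.6 F_EXX × L) = 512 × 2.0 / (0.6 × 620 × 370 × 10⁻³) = 7.44 mm.
Required leg w = t_e / 0.707 = 10.52 mm → use 11 mm.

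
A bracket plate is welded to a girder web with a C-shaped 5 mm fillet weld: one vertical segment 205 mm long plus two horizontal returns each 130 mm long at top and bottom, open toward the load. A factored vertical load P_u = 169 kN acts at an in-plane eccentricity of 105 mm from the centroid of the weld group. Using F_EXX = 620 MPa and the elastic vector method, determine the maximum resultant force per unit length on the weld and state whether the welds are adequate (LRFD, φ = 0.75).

Total weld length L_w = 465 mm. Treat welds as unit-width lines.
Centroid: x̄ = 2×130×65 / 465 = 36.34 mm from the vertical weld.
Polar moment about centroid: J = I_x + I_y = [205³/12 + 2×130×102.5²] + [205×36.34² + 2(130³/12 + 130×28.66²)] = 4300000 mm³.
Direct shear f_v = P/L_w = 169×10³ / 465 = 363.4 N/mm (vertical).
Torsion M = P·e = 169×10³ × 105 = 17745000 N·mm.
Critical point at (x, y) = (93.66, 102.5) from centroid. f_tx = M·y/J = 423 N/mm; f_ty = M·x/J = 386.5 N/mm.
Resultant f_max = √[f_tx² + (f_v + f_ty)²] = √[423² + (363.4 + 386.5)²] = 861 N/mm.
Capacity per unit length: φr_n = 0.75 × 0.6 × 620 × (0.707 × 5) = 986.3 N/mm.
861 ≤ 986.3 → adequate.

f_max ≈ 861 N/mm; adequate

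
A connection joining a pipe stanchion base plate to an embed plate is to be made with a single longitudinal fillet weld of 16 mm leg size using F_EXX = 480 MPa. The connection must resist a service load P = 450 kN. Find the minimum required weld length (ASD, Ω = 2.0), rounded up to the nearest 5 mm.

Throat t_e = 0.707 × 16 = 11.31 mm.
r_n/Ω = (0.6 × 480 × 11.31) / 2.0 = 1629 N/mm = 1.629 kN/mm.
L_req = P / (r_n/Ω) = 450 / 1.629 = 276.3 mm total.
Round up → use L = 280 mm.

L = 280 mm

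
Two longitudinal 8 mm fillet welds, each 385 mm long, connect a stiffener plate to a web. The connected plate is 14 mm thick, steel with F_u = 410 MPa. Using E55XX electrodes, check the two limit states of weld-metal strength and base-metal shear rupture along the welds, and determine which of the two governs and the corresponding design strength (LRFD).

E55XX → F_EXX = 550 MPa.
t_e = 0.707 × 8 = 5.656 mm; L = 770 mm.
Weld metal: φR_n = 0.75 × 0.6 × 550 × 5.656 × 770 × 10⁻³ = 1078 kN.
Base metal (shear rupture): φR_n = 0.75 × 0.6 × 410 × 14 × 770 × 10⁻³ = 1989 kN.
Governing: weld metal.

φR_n ≈ 1080 kN (weld metal governs)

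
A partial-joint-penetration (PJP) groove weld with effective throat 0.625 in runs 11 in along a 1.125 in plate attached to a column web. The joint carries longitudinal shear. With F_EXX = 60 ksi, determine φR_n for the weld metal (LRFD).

φR_n ≈ 186 kip

Effective throat (given) t_e = 0.625 in.
A_we = 0.625 × 11 = 6.875 in².
F_nw = 0.6 F_EXX = 36 ksi.
φR_n = 0.75 × 36 × 6.875 = 185.6 kip.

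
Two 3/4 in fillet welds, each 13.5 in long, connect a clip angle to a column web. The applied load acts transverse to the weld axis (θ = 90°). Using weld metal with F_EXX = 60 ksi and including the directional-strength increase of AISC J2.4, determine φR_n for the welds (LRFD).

t_e = 0.707 × 0.75 = 0.5302 in; A_we = 0.5302 × 27 = 14.32 in².
Directional factor: 1.0 + 0.5 sin^1.5(90°) = 1.5.
F_nw = 0.6 × 60 × 1.5 = 54 ksi.
φR_n = 0.75 × 54 × 14.32 = 579.8 kips.

φR_n ≈ 580 kips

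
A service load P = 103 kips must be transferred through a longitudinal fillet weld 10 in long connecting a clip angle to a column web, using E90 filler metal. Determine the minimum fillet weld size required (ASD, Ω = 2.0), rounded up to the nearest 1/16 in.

E90XX → F_EXX = 90 ksi.
Total weld length L = 10 in.
Required throat t_e = P × Ω / (0.6 F_EXX × L) = 103 × 2.0 / (0.6 × 90 × 10) = 0.3815 in.
Required leg w = t_e / 0.707 = 0.5396 in → use 9/16 in.

w = 9/16 in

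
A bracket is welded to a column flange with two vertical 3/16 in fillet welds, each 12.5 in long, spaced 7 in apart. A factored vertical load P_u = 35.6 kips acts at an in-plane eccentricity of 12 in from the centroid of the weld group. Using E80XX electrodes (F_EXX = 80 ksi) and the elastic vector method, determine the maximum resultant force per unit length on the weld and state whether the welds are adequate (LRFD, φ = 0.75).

Total weld length L_w = 25 in. Treat welds as unit-width lines.
Polar moment about centroid: J = 2[d³/12 + d(b/2)²] = 2[12.5³/12 + 12.5×3.5²] = 631.8 in³.
Direct shear f_v = P/L_w = 35.6 / 25 = 1.424 kip/in (vertical).
Torsion M = P·e = 35.6 × 12 = 427.2 kip·in.
Critical point at (x, y) = (3.5, 6.25) from centroid. f_tx = M·y/J = 4.226 kip/in; f_ty = M·x/J = 2.367 kip/in.
Resultant f_max = √[f_tx² + (f_v + f_ty)²] = √[4.226² + (1.424 + 2.367)²] = 5.677 kip/in.
Capacity per unit length: φr_n = 0.75 × 0.6 × 80 × (0.707 × 0.1875) = 4.772 kip/in.
5.677 > 4.772 → NOT adequate.

f_max ≈ 5.68 kip/in; NOT adequate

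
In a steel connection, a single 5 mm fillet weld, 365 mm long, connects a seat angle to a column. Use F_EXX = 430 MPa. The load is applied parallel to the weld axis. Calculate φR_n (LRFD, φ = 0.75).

Effective throat t_e = 0.707 × 5 = 3.535 mm.
Total length L = 365 mm; A_we = 3.535 × 365 = 1290 mm².
F_nw = 0.6 F_EXX = 0.6 × 430 = 258 MPa.
φR_n = 0.75 × 258 × 1290 × 10⁻³ = 249.7 kN.

φR_n ≈ 250 kN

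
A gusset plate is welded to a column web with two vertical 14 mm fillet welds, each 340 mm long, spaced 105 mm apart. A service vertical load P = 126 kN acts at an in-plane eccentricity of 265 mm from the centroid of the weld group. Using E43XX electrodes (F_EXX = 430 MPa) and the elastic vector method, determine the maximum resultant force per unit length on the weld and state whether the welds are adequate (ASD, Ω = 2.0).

f_max ≈ 780 N/mm; adequate

Total weld length L_w = 680 mm. Treat welds as unit-width lines.
Polar moment about centroid: J = 2[d³/12 + d(b/2)²] = 2[340³/12 + 340×52.5²] = 8425000 mm³.
Direct shear f_v = P/L_w = 126×10³ / 680 = 185.3 N/mm (vertical).
Torsion M = P·e = 126×10³ × 265 = 33390000 N·mm.
Critical point at (x, y) = (52.5, 170) from centroid. f_tx = M·y/J = 673.8 N/mm; f_ty = M·x/J = 208.1 N/mm.
Resultant f_max = √[f_tx² + (f_v + f_ty)²] = √[673.8² + (185.3 + 208.1)²] = 780.2 N/mm.
Capacity per unit length: r_n/Ω = (1/2.0) × 0.6 × 430 × (0.707 × 14) = 1277 N/mm.
780.2 ≤ 1277 → adequate.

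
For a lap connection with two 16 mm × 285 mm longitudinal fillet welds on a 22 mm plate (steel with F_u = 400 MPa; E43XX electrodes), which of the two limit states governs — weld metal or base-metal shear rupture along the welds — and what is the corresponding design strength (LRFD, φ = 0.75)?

E43XX → F_EXX = 430 MPa.
t_e = 0.707 × 16 = 11.31 mm; L = 570 mm.
Weld metal: φR_n = 0.75 × 0.6 × 430 × 11.31 × 570 × 10⁻³ = 1248 kN.
Base metal (shear rupture): φR_n = 0.75 × 0.6 × 400 × 22 × 570 × 10⁻³ = 2257 kN.
Governing: weld metal.

φR_n ≈ 1250 kN (weld metal governs)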